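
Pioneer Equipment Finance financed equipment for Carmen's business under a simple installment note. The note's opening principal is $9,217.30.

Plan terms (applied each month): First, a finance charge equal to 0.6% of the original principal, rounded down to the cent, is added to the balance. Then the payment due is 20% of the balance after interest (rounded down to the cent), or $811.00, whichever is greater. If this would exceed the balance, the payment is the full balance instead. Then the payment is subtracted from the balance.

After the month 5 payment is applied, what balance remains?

$3,150.31

# | Opening | Interest | Payment | End bal
1 | $9,217.30 | $55.30 | $1,854.52 | $7,418.08
2 | $7,418.08 | $55.30 | $1,494.67 | $5,978.71
3 | $5,978.71 | $55.30 | $1,206.80 | $4,827.21
4 | $4,827.21 | $55.30 | $976.50 | $3,906.01
5 | $3,906.01 | $55.30 | $811.00 | $3,150.31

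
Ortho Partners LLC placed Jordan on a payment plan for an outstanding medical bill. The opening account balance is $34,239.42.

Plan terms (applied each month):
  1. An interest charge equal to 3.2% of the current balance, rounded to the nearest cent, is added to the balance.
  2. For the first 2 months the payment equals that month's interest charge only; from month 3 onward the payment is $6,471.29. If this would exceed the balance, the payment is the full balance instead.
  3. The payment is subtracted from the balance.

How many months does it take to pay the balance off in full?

Month 1: opening $34,239.42; interest $1,095.66 → $35,335.08; payment $1,095.66; balance $34,239.42
Month 2: opening $34,239.42; interest $1,095.66 → $35,335.08; payment $1,095.66; balance $34,239.42
Month 3: opening $34,239.42; interest $1,095.66 → $35,335.08; payment $6,471.29; balance $28,863.79
Month 4: opening $28,863.79; interest $923.64 → $29,787.43; payment $6,471.29; balance $23,316.14
Month 5: opening $23,316.14; interest $746.12 → $24,062.26; payment $6,471.29; balance $17,590.97
Month 6: opening $17,590.97; interest $562.91 → $18,153.88; payment $6,471.29; balance $11,682.59
Month 7: opening $11,682.59; interest $373.84 → $12,056.43; payment $6,471.29; balance $5,585.14
Month 8: opening $5,585.14; interest $178.72 → $5,763.86; payment $5,763.86; balance $0.00
Balance reaches $0.00 in month 8.

8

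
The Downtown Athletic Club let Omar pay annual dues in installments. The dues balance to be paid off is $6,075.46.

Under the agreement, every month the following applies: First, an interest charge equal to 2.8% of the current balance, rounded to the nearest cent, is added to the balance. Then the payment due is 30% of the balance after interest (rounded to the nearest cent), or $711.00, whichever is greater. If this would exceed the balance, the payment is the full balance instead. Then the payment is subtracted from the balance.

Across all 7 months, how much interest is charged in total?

Month 1: $6,075.46 +$170.11 interest = $6,245.57; pay $1,873.67 → $4,371.90
Month 2: $4,371.90 +$122.41 interest = $4,494.31; pay $1,348.29 → $3,146.02
Month 3: $3,146.02 +$88.09 interest = $3,234.11; pay $970.23 → $2,263.88
Month 4: $2,263.88 +$63.39 interest = $2,327.27; pay $711.00 → $1,616.27
Month 5: $1,616.27 +$45.26 interest = $1,661.53; pay $711.00 → $950.53
Month 6: $950.53 +$26.61 interest = $977.14; pay $711.00 → $266.14
Month 7: $266.14 +$7.45 interest = $273.59; pay $273.59 → $0.00
Total interest: $170.11 + $122.41 + $88.09 + $63.39 + $45.26 + $26.61 + $7.45 = $523.32

$523.32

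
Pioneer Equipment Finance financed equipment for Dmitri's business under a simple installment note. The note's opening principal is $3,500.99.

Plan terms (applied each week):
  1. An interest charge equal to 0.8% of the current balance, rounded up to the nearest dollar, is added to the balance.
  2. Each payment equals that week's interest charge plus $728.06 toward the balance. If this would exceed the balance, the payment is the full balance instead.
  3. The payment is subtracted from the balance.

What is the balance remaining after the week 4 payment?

$588.75

Week 1: opening $3,500.99; interest $29.00 → $3,529.99; payment $757.06; balance $2,772.93
Week 2: opening $2,772.93; interest $23.00 → $2,795.93; payment $751.06; balance $2,044.87
Week 3: opening $2,044.87; interest $17.00 → $2,061.87; payment $745.06; balance $1,316.81
Week 4: opening $1,316.81; interest $11.00 → $1,327.81; payment $739.06; balance $588.75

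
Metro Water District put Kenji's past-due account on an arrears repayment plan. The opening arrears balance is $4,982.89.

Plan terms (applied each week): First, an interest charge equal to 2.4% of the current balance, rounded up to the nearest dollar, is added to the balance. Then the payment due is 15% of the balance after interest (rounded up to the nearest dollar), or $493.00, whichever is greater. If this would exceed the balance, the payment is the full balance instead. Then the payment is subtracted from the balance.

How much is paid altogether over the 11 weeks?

$5,639.89

Week 1: opening $4,982.89; interest $120.00 → $5,102.89; payment $766.00; balance $4,336.89
Week 2: opening $4,336.89; interest $105.00 → $4,441.89; payment $667.00; balance $3,774.89
Week 3: opening $3,774.89; interest $91.00 → $3,865.89; payment $580.00; balance $3,285.89
Week 4: opening $3,285.89; interest $79.00 → $3,364.89; payment $505.00; balance $2,859.89
Week 5: opening $2,859.89; interest $69.00 → $2,928.89; payment $493.00; balance $2,435.89
Week 6: opening $2,435.89; interest $59.00 → $2,494.89; payment $493.00; balance $2,001.89
Week 7: opening $2,001.89; interest $49.00 → $2,050.89; payment $493.00; balance $1,557.89
Week 8: opening $1,557.89; interest $38.00 → $1,595.89; payment $493.00; balance $1,102.89
Week 9: opening $1,102.89; interest $27.00 → $1,129.89; payment $493.00; balance $636.89
Week 10: opening $636.89; interest $16.00 → $652.89; payment $493.00; balance $159.89
Week 11: opening $159.89; interest $4.00 → $163.89; payment $163.89; balance $0.00
Total paid: $5,639.89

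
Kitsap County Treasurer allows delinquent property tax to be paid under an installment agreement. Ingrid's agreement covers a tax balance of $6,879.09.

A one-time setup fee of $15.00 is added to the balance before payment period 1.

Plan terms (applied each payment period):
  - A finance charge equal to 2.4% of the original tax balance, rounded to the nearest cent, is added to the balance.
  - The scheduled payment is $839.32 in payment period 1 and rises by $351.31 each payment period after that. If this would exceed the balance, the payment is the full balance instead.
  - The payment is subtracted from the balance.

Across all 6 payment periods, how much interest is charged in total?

Payment period 1: $6,894.09 +$165.10 interest = $7,059.19; pay $839.32 → $6,219.87
Payment period 2: $6,219.87 +$165.10 interest = $6,384.97; pay $1,190.63 → $5,194.34
Payment period 3: $5,194.34 +$165.10 interest = $5,359.44; pay $1,541.94 → $3,817.50
Payment period 4: $3,817.50 +$165.10 interest = $3,982.60; pay $1,893.25 → $2,089.35
Payment period 5: $2,089.35 +$165.10 interest = $2,254.45; pay $2,244.56 → $9.89
Payment period 6: $9.89 +$165.10 interest = $174.99; pay $174.99 → $0.00
Total interest: $165.10 + $165.10 + $165.10 + $165.10 + $165.10 + $165.10 = $990.60

$990.60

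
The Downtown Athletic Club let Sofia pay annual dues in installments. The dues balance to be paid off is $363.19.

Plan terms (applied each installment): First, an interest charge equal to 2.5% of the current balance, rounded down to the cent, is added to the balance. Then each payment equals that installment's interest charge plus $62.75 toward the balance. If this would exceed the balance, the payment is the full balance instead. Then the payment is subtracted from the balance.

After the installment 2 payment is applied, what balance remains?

Installment 1: opening $363.19; interest $9.07 → $372.26; payment $71.82; balance $300.44
Installment 2: opening $300.44; interest $7.51 → $307.95; payment $70.26; balance $237.69

$237.69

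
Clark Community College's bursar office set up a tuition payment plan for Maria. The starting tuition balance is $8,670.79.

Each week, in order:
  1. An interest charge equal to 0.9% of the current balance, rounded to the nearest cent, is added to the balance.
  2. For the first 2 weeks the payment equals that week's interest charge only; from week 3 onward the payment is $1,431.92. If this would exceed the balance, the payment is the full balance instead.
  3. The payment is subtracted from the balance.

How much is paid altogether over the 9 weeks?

$9,113.38

Week 1: $8,670.79 +$78.04 interest = $8,748.83; pay $78.04 → $8,670.79
Week 2: $8,670.79 +$78.04 interest = $8,748.83; pay $78.04 → $8,670.79
Week 3: $8,670.79 +$78.04 interest = $8,748.83; pay $1,431.92 → $7,316.91
Week 4: $7,316.91 +$65.85 interest = $7,382.76; pay $1,431.92 → $5,950.84
Week 5: $5,950.84 +$53.56 interest = $6,004.40; pay $1,431.92 → $4,572.48
Week 6: $4,572.48 +$41.15 interest = $4,613.63; pay $1,431.92 → $3,181.71
Week 7: $3,181.71 +$28.64 interest = $3,210.35; pay $1,431.92 → $1,778.43
Week 8: $1,778.43 +$16.01 interest = $1,794.44; pay $1,431.92 → $362.52
Week 9: $362.52 +$3.26 interest = $365.78; pay $365.78 → $0.00
Total paid: $9,113.38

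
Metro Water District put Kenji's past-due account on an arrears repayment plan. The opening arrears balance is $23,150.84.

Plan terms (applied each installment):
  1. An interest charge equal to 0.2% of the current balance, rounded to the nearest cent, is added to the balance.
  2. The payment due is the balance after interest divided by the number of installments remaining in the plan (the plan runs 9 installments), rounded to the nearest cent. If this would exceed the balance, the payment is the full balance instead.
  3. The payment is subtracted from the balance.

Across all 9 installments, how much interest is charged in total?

$232.75

Installment 1: opening $23,150.84; interest $46.30 → $23,197.14; payment $2,577.46; balance $20,619.68
Installment 2: opening $20,619.68; interest $41.24 → $20,660.92; payment $2,582.62; balance $18,078.30
Installment 3: opening $18,078.30; interest $36.16 → $18,114.46; payment $2,587.78; balance $15,526.68
Installment 4: opening $15,526.68; interest $31.05 → $15,557.73; payment $2,592.96; balance $12,964.77
Installment 5: opening $12,964.77; interest $25.93 → $12,990.70; payment $2,598.14; balance $10,392.56
Installment 6: opening $10,392.56; interest $20.79 → $10,413.35; payment $2,603.34; balance $7,810.01
Installment 7: opening $7,810.01; interest $15.62 → $7,825.63; payment $2,608.54; balance $5,217.09
Installment 8: opening $5,217.09; interest $10.43 → $5,227.52; payment $2,613.76; balance $2,613.76
Installment 9: opening $2,613.76; interest $5.23 → $2,618.99; payment $2,618.99; balance $0.00
Total interest: $46.30 + $41.24 + $36.16 + $31.05 + $25.93 + $20.79 + $15.62 + $10.43 + $5.23 = $232.75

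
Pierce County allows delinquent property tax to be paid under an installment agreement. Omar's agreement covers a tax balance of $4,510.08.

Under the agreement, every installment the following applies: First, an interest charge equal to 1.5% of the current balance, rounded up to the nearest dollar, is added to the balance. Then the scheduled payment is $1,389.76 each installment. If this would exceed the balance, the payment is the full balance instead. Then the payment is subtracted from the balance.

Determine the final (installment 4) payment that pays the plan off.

Installment 1: $4,510.08 +$68.00 interest = $4,578.08; pay $1,389.76 → $3,188.32
Installment 2: $3,188.32 +$48.00 interest = $3,236.32; pay $1,389.76 → $1,846.56
Installment 3: $1,846.56 +$28.00 interest = $1,874.56; pay $1,389.76 → $484.80
Installment 4: $484.80 +$8.00 interest = $492.80; pay $492.80 → $0.00

$492.80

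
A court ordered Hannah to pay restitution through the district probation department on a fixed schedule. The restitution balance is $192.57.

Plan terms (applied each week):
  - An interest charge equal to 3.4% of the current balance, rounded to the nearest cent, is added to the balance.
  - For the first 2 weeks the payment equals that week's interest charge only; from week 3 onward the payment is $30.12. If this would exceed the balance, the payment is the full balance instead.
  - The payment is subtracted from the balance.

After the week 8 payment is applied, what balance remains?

Week 1: opening $192.57; interest $6.55 → $199.12; payment $6.55; balance $192.57
Week 2: opening $192.57; interest $6.55 → $199.12; payment $6.55; balance $192.57
Week 3: opening $192.57; interest $6.55 → $199.12; payment $30.12; balance $169.00
Week 4: opening $169.00; interest $5.75 → $174.75; payment $30.12; balance $144.63
Week 5: opening $144.63; interest $4.92 → $149.55; payment $30.12; balance $119.43
Week 6: opening $119.43; interest $4.06 → $123.49; payment $30.12; balance $93.37
Week 7: opening $93.37; interest $3.17 → $96.54; payment $30.12; balance $66.42
Week 8: opening $66.42; interest $2.26 → $68.68; payment $30.12; balance $38.56

$38.56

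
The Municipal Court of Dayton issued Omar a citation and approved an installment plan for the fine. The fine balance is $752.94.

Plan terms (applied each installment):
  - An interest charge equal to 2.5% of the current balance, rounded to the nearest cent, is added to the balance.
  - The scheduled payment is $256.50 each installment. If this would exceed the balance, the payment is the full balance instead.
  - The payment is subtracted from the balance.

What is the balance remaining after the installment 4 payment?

$0.00

Installment 1: $752.94 +$18.82 interest = $771.76; pay $256.50 → $515.26
Installment 2: $515.26 +$12.88 interest = $528.14; pay $256.50 → $271.64
Installment 3: $271.64 +$6.79 interest = $278.43; pay $256.50 → $21.93
Installment 4: $21.93 +$0.55 interest = $22.48; pay $22.48 → $0.00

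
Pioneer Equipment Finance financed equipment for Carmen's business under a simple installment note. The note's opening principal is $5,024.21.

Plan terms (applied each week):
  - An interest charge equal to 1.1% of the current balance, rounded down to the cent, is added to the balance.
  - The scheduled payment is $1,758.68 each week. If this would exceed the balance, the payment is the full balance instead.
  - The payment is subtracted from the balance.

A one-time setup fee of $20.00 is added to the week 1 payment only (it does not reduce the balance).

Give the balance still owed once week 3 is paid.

$0.00

# | Opening | Interest | Payment | Fee | End bal
1 | $5,024.21 | $55.26 | $1,758.68 | $20.00 | $3,320.79
2 | $3,320.79 | $36.52 | $1,758.68 | — | $1,598.63
3 | $1,598.63 | $17.58 | $1,616.21 | — | $0.00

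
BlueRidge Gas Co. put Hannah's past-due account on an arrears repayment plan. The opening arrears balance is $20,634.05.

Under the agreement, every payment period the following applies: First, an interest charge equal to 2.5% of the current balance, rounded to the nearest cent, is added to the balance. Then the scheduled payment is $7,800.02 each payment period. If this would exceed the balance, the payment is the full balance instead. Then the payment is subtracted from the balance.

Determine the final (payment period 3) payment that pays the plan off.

Payment period 1: $20,634.05 +$515.85 interest = $21,149.90; pay $7,800.02 → $13,349.88
Payment period 2: $13,349.88 +$333.75 interest = $13,683.63; pay $7,800.02 → $5,883.61
Payment period 3: $5,883.61 +$147.09 interest = $6,030.70; pay $6,030.70 → $0.00

$6,030.70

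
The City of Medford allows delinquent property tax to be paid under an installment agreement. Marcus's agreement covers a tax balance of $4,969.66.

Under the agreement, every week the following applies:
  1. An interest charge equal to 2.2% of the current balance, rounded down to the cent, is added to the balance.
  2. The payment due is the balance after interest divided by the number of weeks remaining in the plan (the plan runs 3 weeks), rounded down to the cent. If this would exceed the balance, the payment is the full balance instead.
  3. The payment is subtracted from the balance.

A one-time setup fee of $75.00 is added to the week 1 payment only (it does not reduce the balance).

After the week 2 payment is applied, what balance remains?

# | Opening | Interest | Payment | Fee | End bal
1 | $4,969.66 | $109.33 | $1,692.99 | $75.00 | $3,386.00
2 | $3,386.00 | $74.49 | $1,730.24 | — | $1,730.25

$1,730.25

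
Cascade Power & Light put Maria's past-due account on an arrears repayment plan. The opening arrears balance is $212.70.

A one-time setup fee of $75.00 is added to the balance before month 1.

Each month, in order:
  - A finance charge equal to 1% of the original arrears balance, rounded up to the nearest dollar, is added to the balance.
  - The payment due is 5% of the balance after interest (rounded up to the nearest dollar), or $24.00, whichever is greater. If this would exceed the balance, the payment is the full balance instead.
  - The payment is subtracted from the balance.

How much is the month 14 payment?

$17.70

# | Opening | Interest | Payment | End bal
1 | $287.70 | $3.00 | $24.00 | $266.70
2 | $266.70 | $3.00 | $24.00 | $245.70
3 | $245.70 | $3.00 | $24.00 | $224.70
4 | $224.70 | $3.00 | $24.00 | $203.70
5 | $203.70 | $3.00 | $24.00 | $182.70
6 | $182.70 | $3.00 | $24.00 | $161.70
7 | $161.70 | $3.00 | $24.00 | $140.70
8 | $140.70 | $3.00 | $24.00 | $119.70
9 | $119.70 | $3.00 | $24.00 | $98.70
10 | $98.70 | $3.00 | $24.00 | $77.70
11 | $77.70 | $3.00 | $24.00 | $56.70
12 | $56.70 | $3.00 | $24.00 | $35.70
13 | $35.70 | $3.00 | $24.00 | $14.70
14 | $14.70 | $3.00 | $17.70 | $0.00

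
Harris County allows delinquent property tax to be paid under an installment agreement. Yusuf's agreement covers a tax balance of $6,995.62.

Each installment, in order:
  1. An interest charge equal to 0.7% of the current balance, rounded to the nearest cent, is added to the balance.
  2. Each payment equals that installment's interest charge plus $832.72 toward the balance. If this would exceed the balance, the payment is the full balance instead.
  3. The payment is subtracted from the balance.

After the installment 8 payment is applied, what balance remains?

Installment 1: opening $6,995.62; interest $48.97 → $7,044.59; payment $881.69; balance $6,162.90
Installment 2: opening $6,162.90; interest $43.14 → $6,206.04; payment $875.86; balance $5,330.18
Installment 3: opening $5,330.18; interest $37.31 → $5,367.49; payment $870.03; balance $4,497.46
Installment 4: opening $4,497.46; interest $31.48 → $4,528.94; payment $864.20; balance $3,664.74
Installment 5: opening $3,664.74; interest $25.65 → $3,690.39; payment $858.37; balance $2,832.02
Installment 6: opening $2,832.02; interest $19.82 → $2,851.84; payment $852.54; balance $1,999.30
Installment 7: opening $1,999.30; interest $14.00 → $2,013.30; payment $846.72; balance $1,166.58
Installment 8: opening $1,166.58; interest $8.17 → $1,174.75; payment $840.89; balance $333.86

$333.86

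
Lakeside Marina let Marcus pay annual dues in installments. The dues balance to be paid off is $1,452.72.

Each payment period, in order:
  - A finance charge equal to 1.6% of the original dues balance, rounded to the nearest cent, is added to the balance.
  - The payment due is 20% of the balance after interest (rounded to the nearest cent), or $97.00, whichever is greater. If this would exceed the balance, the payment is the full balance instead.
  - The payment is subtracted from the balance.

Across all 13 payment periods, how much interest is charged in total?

$302.12

# | Opening | Interest | Payment | End bal
1 | $1,452.72 | $23.24 | $295.19 | $1,180.77
2 | $1,180.77 | $23.24 | $240.80 | $963.21
3 | $963.21 | $23.24 | $197.29 | $789.16
4 | $789.16 | $23.24 | $162.48 | $649.92
5 | $649.92 | $23.24 | $134.63 | $538.53
6 | $538.53 | $23.24 | $112.35 | $449.42
7 | $449.42 | $23.24 | $97.00 | $375.66
8 | $375.66 | $23.24 | $97.00 | $301.90
9 | $301.90 | $23.24 | $97.00 | $228.14
10 | $228.14 | $23.24 | $97.00 | $154.38
11 | $154.38 | $23.24 | $97.00 | $80.62
12 | $80.62 | $23.24 | $97.00 | $6.86
13 | $6.86 | $23.24 | $30.10 | $0.00
Total interest: $23.24 + $23.24 + $23.24 + $23.24 + $23.24 + $23.24 + $23.24 + $23.24 + $23.24 + $23.24 + $23.24 + $23.24 + $23.24 = $302.12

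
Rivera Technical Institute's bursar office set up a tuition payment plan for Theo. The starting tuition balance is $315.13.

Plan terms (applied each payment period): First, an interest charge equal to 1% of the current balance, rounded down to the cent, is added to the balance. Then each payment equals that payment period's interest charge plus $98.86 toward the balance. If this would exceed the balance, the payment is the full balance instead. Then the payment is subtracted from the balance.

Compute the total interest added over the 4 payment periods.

$6.66

# | Opening | Interest | Payment | End bal
1 | $315.13 | $3.15 | $102.01 | $216.27
2 | $216.27 | $2.16 | $101.02 | $117.41
3 | $117.41 | $1.17 | $100.03 | $18.55
4 | $18.55 | $0.18 | $18.73 | $0.00
Total interest: $3.15 + $2.16 + $1.17 + $0.18 = $6.66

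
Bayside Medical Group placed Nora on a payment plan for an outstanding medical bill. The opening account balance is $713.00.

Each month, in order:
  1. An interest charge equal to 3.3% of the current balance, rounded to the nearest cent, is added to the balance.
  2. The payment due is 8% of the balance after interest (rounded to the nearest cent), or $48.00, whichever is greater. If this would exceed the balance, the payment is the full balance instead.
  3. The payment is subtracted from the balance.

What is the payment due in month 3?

$53.22

Month 1: opening $713.00; interest $23.53 → $736.53; payment $58.92; balance $677.61
Month 2: opening $677.61; interest $22.36 → $699.97; payment $56.00; balance $643.97
Month 3: opening $643.97; interest $21.25 → $665.22; payment $53.22; balance $612.00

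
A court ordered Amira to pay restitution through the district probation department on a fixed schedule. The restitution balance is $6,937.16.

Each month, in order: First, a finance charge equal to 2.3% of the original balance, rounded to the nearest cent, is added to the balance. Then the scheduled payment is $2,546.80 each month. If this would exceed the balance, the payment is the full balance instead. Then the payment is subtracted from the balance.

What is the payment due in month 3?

$2,322.21

# | Opening | Interest | Payment | End bal
1 | $6,937.16 | $159.55 | $2,546.80 | $4,549.91
2 | $4,549.91 | $159.55 | $2,546.80 | $2,162.66
3 | $2,162.66 | $159.55 | $2,322.21 | $0.00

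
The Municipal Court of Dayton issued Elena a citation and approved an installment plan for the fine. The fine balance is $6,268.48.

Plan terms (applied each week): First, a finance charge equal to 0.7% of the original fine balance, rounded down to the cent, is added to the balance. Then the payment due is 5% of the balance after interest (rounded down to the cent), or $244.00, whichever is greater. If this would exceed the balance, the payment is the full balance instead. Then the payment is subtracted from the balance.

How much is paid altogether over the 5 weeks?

Week 1: $6,268.48 +$43.87 interest = $6,312.35; pay $315.61 → $5,996.74
Week 2: $5,996.74 +$43.87 interest = $6,040.61; pay $302.03 → $5,738.58
Week 3: $5,738.58 +$43.87 interest = $5,782.45; pay $289.12 → $5,493.33
Week 4: $5,493.33 +$43.87 interest = $5,537.20; pay $276.86 → $5,260.34
Week 5: $5,260.34 +$43.87 interest = $5,304.21; pay $265.21 → $5,039.00
Total paid: $1,448.83

$1,448.83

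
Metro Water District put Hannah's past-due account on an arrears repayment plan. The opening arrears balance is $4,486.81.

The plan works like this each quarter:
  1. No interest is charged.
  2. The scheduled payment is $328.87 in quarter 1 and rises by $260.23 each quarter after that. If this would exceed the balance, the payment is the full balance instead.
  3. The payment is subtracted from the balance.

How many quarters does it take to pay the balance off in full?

6

Quarter 1: opening $4,486.81; payment $328.87; balance $4,157.94
Quarter 2: opening $4,157.94; payment $589.10; balance $3,568.84
Quarter 3: opening $3,568.84; payment $849.33; balance $2,719.51
Quarter 4: opening $2,719.51; payment $1,109.56; balance $1,609.95
Quarter 5: opening $1,609.95; payment $1,369.79; balance $240.16
Quarter 6: opening $240.16; payment $240.16; balance $0.00
Balance reaches $0.00 in quarter 6.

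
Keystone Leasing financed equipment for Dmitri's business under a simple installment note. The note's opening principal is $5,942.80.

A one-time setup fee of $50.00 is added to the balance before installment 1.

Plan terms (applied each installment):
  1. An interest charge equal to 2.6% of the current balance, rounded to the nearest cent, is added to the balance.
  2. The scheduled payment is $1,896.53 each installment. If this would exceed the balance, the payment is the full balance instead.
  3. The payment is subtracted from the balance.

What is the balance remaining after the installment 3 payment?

# | Opening | Interest | Payment | End bal
1 | $5,992.80 | $155.81 | $1,896.53 | $4,252.08
2 | $4,252.08 | $110.55 | $1,896.53 | $2,466.10
3 | $2,466.10 | $64.12 | $1,896.53 | $633.69

$633.69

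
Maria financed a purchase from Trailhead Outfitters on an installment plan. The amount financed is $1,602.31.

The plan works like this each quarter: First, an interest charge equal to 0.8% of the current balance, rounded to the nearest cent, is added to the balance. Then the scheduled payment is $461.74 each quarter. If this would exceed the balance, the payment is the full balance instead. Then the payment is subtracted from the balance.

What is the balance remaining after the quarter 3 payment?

Quarter 1: $1,602.31 +$12.82 interest = $1,615.13; pay $461.74 → $1,153.39
Quarter 2: $1,153.39 +$9.23 interest = $1,162.62; pay $461.74 → $700.88
Quarter 3: $700.88 +$5.61 interest = $706.49; pay $461.74 → $244.75

$244.75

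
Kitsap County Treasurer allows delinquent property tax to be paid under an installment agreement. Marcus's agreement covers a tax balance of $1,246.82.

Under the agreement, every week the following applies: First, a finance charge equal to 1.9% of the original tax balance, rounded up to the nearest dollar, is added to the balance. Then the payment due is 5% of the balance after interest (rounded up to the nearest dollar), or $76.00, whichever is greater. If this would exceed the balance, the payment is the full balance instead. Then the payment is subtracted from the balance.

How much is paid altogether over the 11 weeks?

$836.00

Week 1: opening $1,246.82; interest $24.00 → $1,270.82; payment $76.00; balance $1,194.82
Week 2: opening $1,194.82; interest $24.00 → $1,218.82; payment $76.00; balance $1,142.82
Week 3: opening $1,142.82; interest $24.00 → $1,166.82; payment $76.00; balance $1,090.82
Week 4: opening $1,090.82; interest $24.00 → $1,114.82; payment $76.00; balance $1,038.82
Week 5: opening $1,038.82; interest $24.00 → $1,062.82; payment $76.00; balance $986.82
Week 6: opening $986.82; interest $24.00 → $1,010.82; payment $76.00; balance $934.82
Week 7: opening $934.82; interest $24.00 → $958.82; payment $76.00; balance $882.82
Week 8: opening $882.82; interest $24.00 → $906.82; payment $76.00; balance $830.82
Week 9: opening $830.82; interest $24.00 → $854.82; payment $76.00; balance $778.82
Week 10: opening $778.82; interest $24.00 → $802.82; payment $76.00; balance $726.82
Week 11: opening $726.82; interest $24.00 → $750.82; payment $76.00; balance $674.82
Total paid: $836.00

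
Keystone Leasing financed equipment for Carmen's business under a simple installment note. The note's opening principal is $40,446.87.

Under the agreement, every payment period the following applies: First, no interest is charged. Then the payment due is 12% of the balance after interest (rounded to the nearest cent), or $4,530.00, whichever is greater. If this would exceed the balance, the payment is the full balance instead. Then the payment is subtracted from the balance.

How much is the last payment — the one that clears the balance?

# | Opening | Payment | End bal
1 | $40,446.87 | $4,853.62 | $35,593.25
2 | $35,593.25 | $4,530.00 | $31,063.25
3 | $31,063.25 | $4,530.00 | $26,533.25
4 | $26,533.25 | $4,530.00 | $22,003.25
5 | $22,003.25 | $4,530.00 | $17,473.25
6 | $17,473.25 | $4,530.00 | $12,943.25
7 | $12,943.25 | $4,530.00 | $8,413.25
8 | $8,413.25 | $4,530.00 | $3,883.25
9 | $3,883.25 | $3,883.25 | $0.00

$3,883.25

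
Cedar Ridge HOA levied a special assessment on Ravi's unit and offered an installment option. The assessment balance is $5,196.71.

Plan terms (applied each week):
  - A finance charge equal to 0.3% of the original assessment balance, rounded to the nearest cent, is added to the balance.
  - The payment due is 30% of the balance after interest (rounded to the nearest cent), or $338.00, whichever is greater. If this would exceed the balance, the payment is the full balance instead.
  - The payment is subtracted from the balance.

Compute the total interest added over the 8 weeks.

$124.72

Week 1: $5,196.71 +$15.59 interest = $5,212.30; pay $1,563.69 → $3,648.61
Week 2: $3,648.61 +$15.59 interest = $3,664.20; pay $1,099.26 → $2,564.94
Week 3: $2,564.94 +$15.59 interest = $2,580.53; pay $774.16 → $1,806.37
Week 4: $1,806.37 +$15.59 interest = $1,821.96; pay $546.59 → $1,275.37
Week 5: $1,275.37 +$15.59 interest = $1,290.96; pay $387.29 → $903.67
Week 6: $903.67 +$15.59 interest = $919.26; pay $338.00 → $581.26
Week 7: $581.26 +$15.59 interest = $596.85; pay $338.00 → $258.85
Week 8: $258.85 +$15.59 interest = $274.44; pay $274.44 → $0.00
Total interest: $15.59 + $15.59 + $15.59 + $15.59 + $15.59 + $15.59 + $15.59 + $15.59 = $124.72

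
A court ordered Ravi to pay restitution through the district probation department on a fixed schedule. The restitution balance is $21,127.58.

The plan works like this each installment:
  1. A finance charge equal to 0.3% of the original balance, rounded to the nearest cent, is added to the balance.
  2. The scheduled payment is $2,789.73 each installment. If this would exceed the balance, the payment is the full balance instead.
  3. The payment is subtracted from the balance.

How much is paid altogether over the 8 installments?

$21,634.62

Installment 1: opening $21,127.58; interest $63.38 → $21,190.96; payment $2,789.73; balance $18,401.23
Installment 2: opening $18,401.23; interest $63.38 → $18,464.61; payment $2,789.73; balance $15,674.88
Installment 3: opening $15,674.88; interest $63.38 → $15,738.26; payment $2,789.73; balance $12,948.53
Installment 4: opening $12,948.53; interest $63.38 → $13,011.91; payment $2,789.73; balance $10,222.18
Installment 5: opening $10,222.18; interest $63.38 → $10,285.56; payment $2,789.73; balance $7,495.83
Installment 6: opening $7,495.83; interest $63.38 → $7,559.21; payment $2,789.73; balance $4,769.48
Installment 7: opening $4,769.48; interest $63.38 → $4,832.86; payment $2,789.73; balance $2,043.13
Installment 8: opening $2,043.13; interest $63.38 → $2,106.51; payment $2,106.51; balance $0.00
Total paid: $21,634.62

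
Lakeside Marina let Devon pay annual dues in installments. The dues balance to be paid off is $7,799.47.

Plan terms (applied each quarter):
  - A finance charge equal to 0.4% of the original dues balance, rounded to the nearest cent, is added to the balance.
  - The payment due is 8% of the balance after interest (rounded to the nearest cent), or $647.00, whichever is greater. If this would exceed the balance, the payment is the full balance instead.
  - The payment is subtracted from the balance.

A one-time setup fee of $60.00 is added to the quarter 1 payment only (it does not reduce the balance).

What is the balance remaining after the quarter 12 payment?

$409.87

Quarter 1: opening $7,799.47; interest $31.20 → $7,830.67; payment $647.00 (+ $60.00 fee); balance $7,183.67
Quarter 2: opening $7,183.67; interest $31.20 → $7,214.87; payment $647.00; balance $6,567.87
Quarter 3: opening $6,567.87; interest $31.20 → $6,599.07; payment $647.00; balance $5,952.07
Quarter 4: opening $5,952.07; interest $31.20 → $5,983.27; payment $647.00; balance $5,336.27
Quarter 5: opening $5,336.27; interest $31.20 → $5,367.47; payment $647.00; balance $4,720.47
Quarter 6: opening $4,720.47; interest $31.20 → $4,751.67; payment $647.00; balance $4,104.67
Quarter 7: opening $4,104.67; interest $31.20 → $4,135.87; payment $647.00; balance $3,488.87
Quarter 8: opening $3,488.87; interest $31.20 → $3,520.07; payment $647.00; balance $2,873.07
Quarter 9: opening $2,873.07; interest $31.20 → $2,904.27; payment $647.00; balance $2,257.27
Quarter 10: opening $2,257.27; interest $31.20 → $2,288.47; payment $647.00; balance $1,641.47
Quarter 11: opening $1,641.47; interest $31.20 → $1,672.67; payment $647.00; balance $1,025.67
Quarter 12: opening $1,025.67; interest $31.20 → $1,056.87; payment $647.00; balance $409.87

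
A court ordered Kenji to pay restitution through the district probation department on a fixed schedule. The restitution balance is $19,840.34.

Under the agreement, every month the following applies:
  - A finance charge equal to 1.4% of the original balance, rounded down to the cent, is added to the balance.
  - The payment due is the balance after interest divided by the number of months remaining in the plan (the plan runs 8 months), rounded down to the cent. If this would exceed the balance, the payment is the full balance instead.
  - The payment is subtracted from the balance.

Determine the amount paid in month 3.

Month 1: $19,840.34 +$277.76 interest = $20,118.10; pay $2,514.76 → $17,603.34
Month 2: $17,603.34 +$277.76 interest = $17,881.10; pay $2,554.44 → $15,326.66
Month 3: $15,326.66 +$277.76 interest = $15,604.42; pay $2,600.73 → $13,003.69

$2,600.73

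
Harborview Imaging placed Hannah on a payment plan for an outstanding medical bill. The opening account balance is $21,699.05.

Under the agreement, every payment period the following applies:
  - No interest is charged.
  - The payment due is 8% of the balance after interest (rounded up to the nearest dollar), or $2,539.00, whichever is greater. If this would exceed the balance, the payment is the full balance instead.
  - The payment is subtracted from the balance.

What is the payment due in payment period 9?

$1,387.05

Payment period 1: $21,699.05 − $2,539.00 → $19,160.05
Payment period 2: $19,160.05 − $2,539.00 → $16,621.05
Payment period 3: $16,621.05 − $2,539.00 → $14,082.05
Payment period 4: $14,082.05 − $2,539.00 → $11,543.05
Payment period 5: $11,543.05 − $2,539.00 → $9,004.05
Payment period 6: $9,004.05 − $2,539.00 → $6,465.05
Payment period 7: $6,465.05 − $2,539.00 → $3,926.05
Payment period 8: $3,926.05 − $2,539.00 → $1,387.05
Payment period 9: $1,387.05 − $1,387.05 → $0.00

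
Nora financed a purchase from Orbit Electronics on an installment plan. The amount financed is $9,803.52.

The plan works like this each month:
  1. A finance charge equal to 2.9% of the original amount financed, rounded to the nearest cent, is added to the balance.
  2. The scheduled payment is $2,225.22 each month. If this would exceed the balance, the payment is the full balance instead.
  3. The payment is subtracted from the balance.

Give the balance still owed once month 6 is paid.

$0.00

# | Opening | Interest | Payment | End bal
1 | $9,803.52 | $284.30 | $2,225.22 | $7,862.60
2 | $7,862.60 | $284.30 | $2,225.22 | $5,921.68
3 | $5,921.68 | $284.30 | $2,225.22 | $3,980.76
4 | $3,980.76 | $284.30 | $2,225.22 | $2,039.84
5 | $2,039.84 | $284.30 | $2,225.22 | $98.92
6 | $98.92 | $284.30 | $383.22 | $0.00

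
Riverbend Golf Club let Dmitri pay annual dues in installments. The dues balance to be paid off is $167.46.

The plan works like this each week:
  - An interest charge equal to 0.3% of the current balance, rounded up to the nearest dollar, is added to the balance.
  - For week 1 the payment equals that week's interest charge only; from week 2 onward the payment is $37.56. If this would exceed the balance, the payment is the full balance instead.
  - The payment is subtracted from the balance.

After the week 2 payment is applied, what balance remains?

$130.90

Week 1: opening $167.46; interest $1.00 → $168.46; payment $1.00; balance $167.46
Week 2: opening $167.46; interest $1.00 → $168.46; payment $37.56; balance $130.90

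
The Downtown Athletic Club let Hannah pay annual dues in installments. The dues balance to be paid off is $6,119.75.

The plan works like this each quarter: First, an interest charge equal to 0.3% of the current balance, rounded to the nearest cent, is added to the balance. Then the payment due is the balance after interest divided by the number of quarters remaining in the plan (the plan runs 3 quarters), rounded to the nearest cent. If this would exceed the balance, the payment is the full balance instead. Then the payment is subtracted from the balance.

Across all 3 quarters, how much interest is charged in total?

$36.80

Quarter 1: opening $6,119.75; interest $18.36 → $6,138.11; payment $2,046.04; balance $4,092.07
Quarter 2: opening $4,092.07; interest $12.28 → $4,104.35; payment $2,052.18; balance $2,052.17
Quarter 3: opening $2,052.17; interest $6.16 → $2,058.33; payment $2,058.33; balance $0.00
Total interest: $18.36 + $12.28 + $6.16 = $36.80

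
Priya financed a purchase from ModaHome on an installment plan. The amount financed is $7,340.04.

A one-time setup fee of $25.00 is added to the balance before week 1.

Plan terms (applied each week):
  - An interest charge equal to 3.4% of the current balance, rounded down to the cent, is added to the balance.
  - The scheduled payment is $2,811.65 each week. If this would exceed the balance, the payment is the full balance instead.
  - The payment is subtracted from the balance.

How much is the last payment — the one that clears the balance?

$2,228.75

Week 1: opening $7,365.04; interest $250.41 → $7,615.45; payment $2,811.65; balance $4,803.80
Week 2: opening $4,803.80; interest $163.32 → $4,967.12; payment $2,811.65; balance $2,155.47
Week 3: opening $2,155.47; interest $73.28 → $2,228.75; payment $2,228.75; balance $0.00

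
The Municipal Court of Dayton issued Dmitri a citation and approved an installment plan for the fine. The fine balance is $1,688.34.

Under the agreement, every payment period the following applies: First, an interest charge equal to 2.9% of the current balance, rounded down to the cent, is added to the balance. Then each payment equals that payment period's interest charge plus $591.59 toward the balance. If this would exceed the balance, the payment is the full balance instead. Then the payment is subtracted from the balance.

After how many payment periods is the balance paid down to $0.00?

Payment period 1: opening $1,688.34; interest $48.96 → $1,737.30; payment $640.55; balance $1,096.75
Payment period 2: opening $1,096.75; interest $31.80 → $1,128.55; payment $623.39; balance $505.16
Payment period 3: opening $505.16; interest $14.64 → $519.80; payment $519.80; balance $0.00
Balance reaches $0.00 in payment period 3.

3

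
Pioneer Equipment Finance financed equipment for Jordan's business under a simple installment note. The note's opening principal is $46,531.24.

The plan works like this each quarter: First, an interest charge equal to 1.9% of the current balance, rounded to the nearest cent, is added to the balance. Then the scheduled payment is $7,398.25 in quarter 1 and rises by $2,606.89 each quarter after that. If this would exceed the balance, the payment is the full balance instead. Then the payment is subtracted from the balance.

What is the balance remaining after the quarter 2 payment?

Quarter 1: $46,531.24 +$884.09 interest = $47,415.33; pay $7,398.25 → $40,017.08
Quarter 2: $40,017.08 +$760.32 interest = $40,777.40; pay $10,005.14 → $30,772.26

$30,772.26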